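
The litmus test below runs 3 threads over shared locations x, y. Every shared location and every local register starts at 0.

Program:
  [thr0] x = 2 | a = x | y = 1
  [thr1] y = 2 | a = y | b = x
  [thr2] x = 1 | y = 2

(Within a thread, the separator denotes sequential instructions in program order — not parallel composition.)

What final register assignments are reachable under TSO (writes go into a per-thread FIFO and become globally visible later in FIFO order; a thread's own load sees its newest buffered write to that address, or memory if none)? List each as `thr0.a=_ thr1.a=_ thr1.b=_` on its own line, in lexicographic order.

thr0.a=1 thr1.a=1 thr1.b=1
thr0.a=1 thr1.a=2 thr1.b=0
thr0.a=1 thr1.a=2 thr1.b=1
thr0.a=1 thr1.a=2 thr1.b=2
thr0.a=2 thr1.a=1 thr1.b=1
thr0.a=2 thr1.a=1 thr1.b=2
thr0.a=2 thr1.a=2 thr1.b=0
thr0.a=2 thr1.a=2 thr1.b=1
thr0.a=2 thr1.a=2 thr1.b=2

outcome vector order: (thr0.a,thr1.a,thr1.b)
|TSO outcomes| = 9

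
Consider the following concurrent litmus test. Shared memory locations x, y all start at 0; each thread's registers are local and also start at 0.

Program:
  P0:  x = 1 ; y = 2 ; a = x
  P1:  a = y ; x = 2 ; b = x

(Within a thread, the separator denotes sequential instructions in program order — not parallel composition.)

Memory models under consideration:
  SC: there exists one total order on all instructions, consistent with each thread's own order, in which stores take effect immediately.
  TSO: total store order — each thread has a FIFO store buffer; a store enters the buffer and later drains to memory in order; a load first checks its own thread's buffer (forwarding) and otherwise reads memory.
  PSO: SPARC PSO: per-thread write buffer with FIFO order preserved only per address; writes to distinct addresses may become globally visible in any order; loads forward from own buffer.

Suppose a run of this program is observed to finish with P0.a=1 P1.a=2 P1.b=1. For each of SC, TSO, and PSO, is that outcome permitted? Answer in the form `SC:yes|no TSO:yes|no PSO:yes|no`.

outcome vector order: (P0.a,P1.a,P1.b)
[SC] allowed = {101; 102; 122; 202; 222}
[TSO] allowed = {101; 102; 122; 202; 222}
[PSO] allowed = {101; 102; 121; 122; 202; 222}
target 121 ∈ {PSO}

SC:no TSO:no PSO:yes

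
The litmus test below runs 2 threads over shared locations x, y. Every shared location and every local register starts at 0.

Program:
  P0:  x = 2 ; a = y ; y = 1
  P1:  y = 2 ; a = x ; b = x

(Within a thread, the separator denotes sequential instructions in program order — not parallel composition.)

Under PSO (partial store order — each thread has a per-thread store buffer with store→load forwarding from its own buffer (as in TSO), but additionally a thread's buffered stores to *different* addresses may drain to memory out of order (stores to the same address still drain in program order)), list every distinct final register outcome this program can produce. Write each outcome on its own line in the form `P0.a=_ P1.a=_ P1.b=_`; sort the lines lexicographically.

P0.a=0 P1.a=0 P1.b=0
P0.a=0 P1.a=0 P1.b=2
P0.a=0 P1.a=2 P1.b=2
P0.a=2 P1.a=0 P1.b=0
P0.a=2 P1.a=0 P1.b=2
P0.a=2 P1.a=2 P1.b=2

outcome vector order: (P0.a,P1.a,P1.b)
|PSO outcomes| = 6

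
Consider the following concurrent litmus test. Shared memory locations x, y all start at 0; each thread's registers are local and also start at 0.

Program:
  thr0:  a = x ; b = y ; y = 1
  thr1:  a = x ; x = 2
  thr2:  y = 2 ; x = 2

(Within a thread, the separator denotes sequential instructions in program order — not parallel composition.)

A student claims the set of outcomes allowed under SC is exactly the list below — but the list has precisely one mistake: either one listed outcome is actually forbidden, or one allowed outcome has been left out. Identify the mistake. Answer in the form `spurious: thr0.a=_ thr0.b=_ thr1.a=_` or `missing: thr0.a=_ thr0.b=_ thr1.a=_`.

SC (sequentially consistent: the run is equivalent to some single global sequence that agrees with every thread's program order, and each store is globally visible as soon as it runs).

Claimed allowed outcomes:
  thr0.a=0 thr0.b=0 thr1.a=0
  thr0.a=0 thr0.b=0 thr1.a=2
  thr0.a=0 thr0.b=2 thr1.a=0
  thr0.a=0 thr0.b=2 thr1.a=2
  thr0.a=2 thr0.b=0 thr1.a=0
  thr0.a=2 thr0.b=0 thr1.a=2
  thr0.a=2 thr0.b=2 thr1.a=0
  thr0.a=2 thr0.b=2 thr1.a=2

outcome vector order: (thr0.a,thr0.b,thr1.a)
under SC → (0,0,0); (0,0,2); (0,2,0); (0,2,2); (2,0,0); (2,2,0); (2,2,2)
claimed∖SC = {(2,0,2)}

spurious: thr0.a=2 thr0.b=0 thr1.a=2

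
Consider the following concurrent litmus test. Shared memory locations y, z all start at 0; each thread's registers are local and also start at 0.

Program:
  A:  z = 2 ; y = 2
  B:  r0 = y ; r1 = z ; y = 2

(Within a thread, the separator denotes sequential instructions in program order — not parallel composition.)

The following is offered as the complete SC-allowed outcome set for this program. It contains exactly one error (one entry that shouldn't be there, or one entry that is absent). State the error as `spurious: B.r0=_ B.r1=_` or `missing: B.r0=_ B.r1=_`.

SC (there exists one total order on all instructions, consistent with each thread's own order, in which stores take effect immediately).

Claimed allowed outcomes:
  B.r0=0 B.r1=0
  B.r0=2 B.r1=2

outcome vector order: (B.r0,B.r1)
SC: 3 outcomes — {00 02 22}
SC∖claimed = {02}

missing: B.r0=0 B.r1=2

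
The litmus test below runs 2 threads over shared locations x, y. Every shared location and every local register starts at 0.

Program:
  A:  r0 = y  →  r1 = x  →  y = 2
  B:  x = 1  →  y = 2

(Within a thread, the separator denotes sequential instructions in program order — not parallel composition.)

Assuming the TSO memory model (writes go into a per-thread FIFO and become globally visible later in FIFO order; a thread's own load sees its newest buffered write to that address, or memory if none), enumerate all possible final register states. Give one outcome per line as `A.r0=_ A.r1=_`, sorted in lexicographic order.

outcome vector order: (A.r0,A.r1)
|TSO outcomes| = 3

A.r0=0 A.r1=0
A.r0=0 A.r1=1
A.r0=2 A.r1=1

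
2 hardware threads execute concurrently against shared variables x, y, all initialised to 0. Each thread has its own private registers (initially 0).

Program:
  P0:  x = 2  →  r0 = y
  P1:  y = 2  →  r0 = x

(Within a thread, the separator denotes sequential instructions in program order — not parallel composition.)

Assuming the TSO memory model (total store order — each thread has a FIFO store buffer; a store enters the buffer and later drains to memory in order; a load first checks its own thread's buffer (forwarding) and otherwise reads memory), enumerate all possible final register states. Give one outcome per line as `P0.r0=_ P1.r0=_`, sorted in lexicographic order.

P0.r0=0 P1.r0=0
P0.r0=0 P1.r0=2
P0.r0=2 P1.r0=0
P0.r0=2 P1.r0=2

outcome vector order: (P0.r0,P1.r0)
|TSO outcomes| = 4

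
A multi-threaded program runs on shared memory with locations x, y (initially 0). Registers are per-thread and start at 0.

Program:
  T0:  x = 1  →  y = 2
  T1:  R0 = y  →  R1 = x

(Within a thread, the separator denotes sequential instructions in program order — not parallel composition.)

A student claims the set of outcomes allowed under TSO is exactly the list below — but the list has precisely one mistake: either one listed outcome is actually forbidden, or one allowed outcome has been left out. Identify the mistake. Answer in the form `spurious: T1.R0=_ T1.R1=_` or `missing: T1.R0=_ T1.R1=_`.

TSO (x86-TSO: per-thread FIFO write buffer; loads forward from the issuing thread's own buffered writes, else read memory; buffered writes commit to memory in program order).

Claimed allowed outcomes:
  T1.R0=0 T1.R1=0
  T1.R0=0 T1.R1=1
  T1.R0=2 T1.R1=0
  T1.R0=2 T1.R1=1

outcome vector order: (T1.R0,T1.R1)
TSO (3): <0 0>; <0 1>; <2 1>
claimed∖TSO = {<2 0>}

spurious: T1.R0=2 T1.R1=0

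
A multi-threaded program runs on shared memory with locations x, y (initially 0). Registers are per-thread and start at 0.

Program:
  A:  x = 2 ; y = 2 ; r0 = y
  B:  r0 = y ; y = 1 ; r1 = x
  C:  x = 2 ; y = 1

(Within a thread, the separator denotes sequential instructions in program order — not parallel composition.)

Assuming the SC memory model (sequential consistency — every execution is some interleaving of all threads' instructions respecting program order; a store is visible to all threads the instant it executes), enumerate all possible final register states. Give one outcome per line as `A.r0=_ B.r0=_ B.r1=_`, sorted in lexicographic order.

A.r0=1 B.r0=0 B.r1=0
A.r0=1 B.r0=0 B.r1=2
A.r0=1 B.r0=1 B.r1=2
A.r0=1 B.r0=2 B.r1=2
A.r0=2 B.r0=0 B.r1=0
A.r0=2 B.r0=0 B.r1=2
A.r0=2 B.r0=1 B.r1=2
A.r0=2 B.r0=2 B.r1=2

outcome vector order: (A.r0,B.r0,B.r1)
|SC outcomes| = 8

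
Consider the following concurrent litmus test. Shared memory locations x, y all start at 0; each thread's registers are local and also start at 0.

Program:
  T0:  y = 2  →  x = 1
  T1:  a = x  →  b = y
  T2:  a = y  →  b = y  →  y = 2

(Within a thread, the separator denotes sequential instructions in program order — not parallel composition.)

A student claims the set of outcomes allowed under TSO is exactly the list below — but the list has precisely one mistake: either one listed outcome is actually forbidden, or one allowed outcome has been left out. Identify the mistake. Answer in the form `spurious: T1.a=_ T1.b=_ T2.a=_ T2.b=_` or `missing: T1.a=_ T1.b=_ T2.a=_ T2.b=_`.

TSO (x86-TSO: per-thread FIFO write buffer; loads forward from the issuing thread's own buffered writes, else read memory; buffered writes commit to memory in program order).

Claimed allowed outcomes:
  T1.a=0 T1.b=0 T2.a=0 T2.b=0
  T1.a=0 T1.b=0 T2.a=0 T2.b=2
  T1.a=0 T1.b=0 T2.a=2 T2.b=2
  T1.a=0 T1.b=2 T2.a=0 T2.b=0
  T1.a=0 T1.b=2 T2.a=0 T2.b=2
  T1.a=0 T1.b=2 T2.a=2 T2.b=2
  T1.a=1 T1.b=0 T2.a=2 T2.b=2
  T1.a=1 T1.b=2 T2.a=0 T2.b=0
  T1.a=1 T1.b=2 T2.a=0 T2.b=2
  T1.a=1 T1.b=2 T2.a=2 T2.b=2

outcome vector order: (T1.a,T1.b,T2.a,T2.b)
[TSO] allowed = {(0,0,0,0); (0,0,0,2); (0,0,2,2); (0,2,0,0); (0,2,0,2); (0,2,2,2); (1,2,0,0); (1,2,0,2); (1,2,2,2)}
claimed∖TSO = {(1,0,2,2)}

spurious: T1.a=1 T1.b=0 T2.a=2 T2.b=2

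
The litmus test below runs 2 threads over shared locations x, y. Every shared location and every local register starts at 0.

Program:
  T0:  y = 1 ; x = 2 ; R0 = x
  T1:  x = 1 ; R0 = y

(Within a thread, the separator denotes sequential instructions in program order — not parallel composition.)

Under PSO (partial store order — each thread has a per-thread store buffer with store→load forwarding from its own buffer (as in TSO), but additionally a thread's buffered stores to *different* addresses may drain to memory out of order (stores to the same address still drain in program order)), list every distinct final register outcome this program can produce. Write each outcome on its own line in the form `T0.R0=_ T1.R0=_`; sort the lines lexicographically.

T0.R0=1 T1.R0=0
T0.R0=1 T1.R0=1
T0.R0=2 T1.R0=0
T0.R0=2 T1.R0=1

outcome vector order: (T0.R0,T1.R0)
|PSO outcomes| = 4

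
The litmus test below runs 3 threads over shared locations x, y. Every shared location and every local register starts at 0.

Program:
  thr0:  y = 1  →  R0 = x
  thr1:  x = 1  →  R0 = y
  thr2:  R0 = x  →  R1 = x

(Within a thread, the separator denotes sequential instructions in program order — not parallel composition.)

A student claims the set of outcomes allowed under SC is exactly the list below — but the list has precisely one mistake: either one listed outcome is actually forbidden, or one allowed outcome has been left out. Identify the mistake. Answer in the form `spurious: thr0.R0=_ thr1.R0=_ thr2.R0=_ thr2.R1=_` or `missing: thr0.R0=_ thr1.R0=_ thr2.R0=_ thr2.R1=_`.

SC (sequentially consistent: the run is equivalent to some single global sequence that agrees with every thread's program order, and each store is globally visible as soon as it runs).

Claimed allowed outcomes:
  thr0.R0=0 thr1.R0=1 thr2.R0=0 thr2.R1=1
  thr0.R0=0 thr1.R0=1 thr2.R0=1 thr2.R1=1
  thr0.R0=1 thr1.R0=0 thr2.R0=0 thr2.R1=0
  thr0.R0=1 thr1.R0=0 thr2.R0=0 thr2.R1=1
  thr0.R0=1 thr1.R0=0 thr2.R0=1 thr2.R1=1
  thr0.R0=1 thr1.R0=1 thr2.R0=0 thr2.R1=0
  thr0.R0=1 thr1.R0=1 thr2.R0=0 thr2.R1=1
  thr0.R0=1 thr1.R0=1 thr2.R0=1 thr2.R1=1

missing: thr0.R0=0 thr1.R0=1 thr2.R0=0 thr2.R1=0

outcome vector order: (thr0.R0,thr1.R0,thr2.R0,thr2.R1)
[SC] allowed = {(0,1,0,0); (0,1,0,1); (0,1,1,1); (1,0,0,0); (1,0,0,1); (1,0,1,1); (1,1,0,0); (1,1,0,1); (1,1,1,1)}
SC∖claimed = {(0,1,0,0)}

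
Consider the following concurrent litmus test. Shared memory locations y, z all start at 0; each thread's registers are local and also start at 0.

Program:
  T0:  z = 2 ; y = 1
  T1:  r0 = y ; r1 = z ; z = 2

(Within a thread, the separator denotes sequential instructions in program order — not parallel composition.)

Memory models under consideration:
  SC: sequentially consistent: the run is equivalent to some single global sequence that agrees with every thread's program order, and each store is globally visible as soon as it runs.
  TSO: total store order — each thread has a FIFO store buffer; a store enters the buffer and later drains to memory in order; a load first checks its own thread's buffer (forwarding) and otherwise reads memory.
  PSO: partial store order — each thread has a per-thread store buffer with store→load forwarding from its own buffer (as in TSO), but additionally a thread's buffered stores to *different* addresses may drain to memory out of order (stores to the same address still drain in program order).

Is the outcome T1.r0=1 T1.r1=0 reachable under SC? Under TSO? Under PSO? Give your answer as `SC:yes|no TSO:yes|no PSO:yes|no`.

outcome vector order: (T1.r0,T1.r1)
[SC] allowed = {0/0, 0/2, 1/2}
[TSO] allowed = {0/0, 0/2, 1/2}
[PSO] allowed = {0/0, 0/2, 1/0, 1/2}
target 1/0 ∈ {PSO}

SC:no TSO:no PSO:yes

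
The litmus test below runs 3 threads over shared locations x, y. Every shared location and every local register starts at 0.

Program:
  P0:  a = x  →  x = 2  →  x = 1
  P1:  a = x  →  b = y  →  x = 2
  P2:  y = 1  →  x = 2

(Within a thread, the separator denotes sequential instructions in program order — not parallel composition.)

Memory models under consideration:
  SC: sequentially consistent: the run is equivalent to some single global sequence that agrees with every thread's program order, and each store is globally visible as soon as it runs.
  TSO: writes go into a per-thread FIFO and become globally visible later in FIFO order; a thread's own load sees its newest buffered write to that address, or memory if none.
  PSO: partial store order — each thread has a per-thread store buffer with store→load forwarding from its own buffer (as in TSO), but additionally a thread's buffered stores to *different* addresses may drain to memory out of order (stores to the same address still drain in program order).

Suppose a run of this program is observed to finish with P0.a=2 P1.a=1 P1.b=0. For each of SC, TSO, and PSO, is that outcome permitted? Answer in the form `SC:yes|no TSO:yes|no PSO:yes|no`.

outcome vector order: (P0.a,P1.a,P1.b)
[SC] allowed = {<0 0 0>; <0 0 1>; <0 1 0>; <0 1 1>; <0 2 0>; <0 2 1>; <2 0 0>; <2 0 1>; <2 1 1>; <2 2 1>}
[TSO] allowed = {<0 0 0>; <0 0 1>; <0 1 0>; <0 1 1>; <0 2 0>; <0 2 1>; <2 0 0>; <2 0 1>; <2 1 1>; <2 2 1>}
[PSO] allowed = {<0 0 0>; <0 0 1>; <0 1 0>; <0 1 1>; <0 2 0>; <0 2 1>; <2 0 0>; <2 0 1>; <2 1 0>; <2 1 1>; <2 2 0>; <2 2 1>}
target <2 1 0> ∈ {PSO}

SC:no TSO:no PSO:yes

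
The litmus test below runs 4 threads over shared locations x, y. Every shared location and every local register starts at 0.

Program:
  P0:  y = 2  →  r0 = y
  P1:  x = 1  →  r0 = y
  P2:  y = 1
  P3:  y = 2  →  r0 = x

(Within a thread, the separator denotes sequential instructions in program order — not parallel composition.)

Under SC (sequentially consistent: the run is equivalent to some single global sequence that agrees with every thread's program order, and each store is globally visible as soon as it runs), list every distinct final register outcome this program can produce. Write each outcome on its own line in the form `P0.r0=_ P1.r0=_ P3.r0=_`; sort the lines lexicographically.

outcome vector order: (P0.r0,P1.r0,P3.r0)
|SC outcomes| = 10

P0.r0=1 P1.r0=0 P3.r0=1
P0.r0=1 P1.r0=1 P3.r0=0
P0.r0=1 P1.r0=1 P3.r0=1
P0.r0=1 P1.r0=2 P3.r0=0
P0.r0=1 P1.r0=2 P3.r0=1
P0.r0=2 P1.r0=0 P3.r0=1
P0.r0=2 P1.r0=1 P3.r0=0
P0.r0=2 P1.r0=1 P3.r0=1
P0.r0=2 P1.r0=2 P3.r0=0
P0.r0=2 P1.r0=2 P3.r0=1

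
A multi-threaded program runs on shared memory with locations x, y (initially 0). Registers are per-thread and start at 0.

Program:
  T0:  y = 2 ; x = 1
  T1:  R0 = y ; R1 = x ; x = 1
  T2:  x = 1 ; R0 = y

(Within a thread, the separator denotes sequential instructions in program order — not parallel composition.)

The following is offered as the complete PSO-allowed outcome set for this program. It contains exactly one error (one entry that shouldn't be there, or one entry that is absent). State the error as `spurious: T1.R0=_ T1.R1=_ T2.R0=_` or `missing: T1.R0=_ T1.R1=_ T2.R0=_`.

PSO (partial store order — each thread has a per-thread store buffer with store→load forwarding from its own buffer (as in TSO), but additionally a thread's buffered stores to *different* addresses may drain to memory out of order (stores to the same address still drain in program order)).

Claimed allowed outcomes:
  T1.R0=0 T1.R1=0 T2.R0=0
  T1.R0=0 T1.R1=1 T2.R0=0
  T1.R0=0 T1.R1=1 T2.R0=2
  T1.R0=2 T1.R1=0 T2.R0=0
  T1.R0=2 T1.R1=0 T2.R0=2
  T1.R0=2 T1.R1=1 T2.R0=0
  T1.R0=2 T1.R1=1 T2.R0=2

outcome vector order: (T1.R0,T1.R1,T2.R0)
PSO (8): <0 0 0> <0 0 2> <0 1 0> <0 1 2> <2 0 0> <2 0 2> <2 1 0> <2 1 2>
PSO∖claimed = {<0 0 2>}

missing: T1.R0=0 T1.R1=0 T2.R0=2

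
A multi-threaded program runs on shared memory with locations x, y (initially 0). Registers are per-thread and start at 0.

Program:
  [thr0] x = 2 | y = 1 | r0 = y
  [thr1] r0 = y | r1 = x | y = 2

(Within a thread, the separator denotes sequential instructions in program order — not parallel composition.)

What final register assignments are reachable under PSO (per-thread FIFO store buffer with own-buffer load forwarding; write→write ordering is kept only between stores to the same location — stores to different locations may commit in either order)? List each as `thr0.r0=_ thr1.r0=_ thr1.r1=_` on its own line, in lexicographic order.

thr0.r0=1 thr1.r0=0 thr1.r1=0
thr0.r0=1 thr1.r0=0 thr1.r1=2
thr0.r0=1 thr1.r0=1 thr1.r1=0
thr0.r0=1 thr1.r0=1 thr1.r1=2
thr0.r0=2 thr1.r0=0 thr1.r1=0
thr0.r0=2 thr1.r0=0 thr1.r1=2
thr0.r0=2 thr1.r0=1 thr1.r1=0
thr0.r0=2 thr1.r0=1 thr1.r1=2

outcome vector order: (thr0.r0,thr1.r0,thr1.r1)
|PSO outcomes| = 8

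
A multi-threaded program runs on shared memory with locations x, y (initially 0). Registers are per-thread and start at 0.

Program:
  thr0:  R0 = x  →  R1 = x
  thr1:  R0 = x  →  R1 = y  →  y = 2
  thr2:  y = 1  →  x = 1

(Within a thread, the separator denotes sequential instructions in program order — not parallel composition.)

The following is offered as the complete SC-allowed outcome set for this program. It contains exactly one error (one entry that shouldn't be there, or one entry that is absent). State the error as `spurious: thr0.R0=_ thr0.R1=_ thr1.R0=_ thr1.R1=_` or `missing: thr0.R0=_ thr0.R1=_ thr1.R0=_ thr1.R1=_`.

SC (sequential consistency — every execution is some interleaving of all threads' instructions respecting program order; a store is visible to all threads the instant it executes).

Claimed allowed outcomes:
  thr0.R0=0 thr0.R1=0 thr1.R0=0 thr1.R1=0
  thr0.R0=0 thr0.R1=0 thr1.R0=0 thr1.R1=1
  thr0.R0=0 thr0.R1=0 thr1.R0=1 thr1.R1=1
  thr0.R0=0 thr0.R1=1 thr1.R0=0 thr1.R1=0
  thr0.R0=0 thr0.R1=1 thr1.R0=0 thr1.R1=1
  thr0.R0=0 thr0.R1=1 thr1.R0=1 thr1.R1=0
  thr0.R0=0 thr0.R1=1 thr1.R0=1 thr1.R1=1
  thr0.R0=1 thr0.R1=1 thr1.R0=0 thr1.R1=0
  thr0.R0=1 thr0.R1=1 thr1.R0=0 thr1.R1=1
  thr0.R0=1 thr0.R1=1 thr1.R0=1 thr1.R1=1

outcome vector order: (thr0.R0,thr0.R1,thr1.R0,thr1.R1)
[SC] allowed = {(0,0,0,0); (0,0,0,1); (0,0,1,1); (0,1,0,0); (0,1,0,1); (0,1,1,1); (1,1,0,0); (1,1,0,1); (1,1,1,1)}
claimed∖SC = {(0,1,1,0)}

spurious: thr0.R0=0 thr0.R1=1 thr1.R0=1 thr1.R1=0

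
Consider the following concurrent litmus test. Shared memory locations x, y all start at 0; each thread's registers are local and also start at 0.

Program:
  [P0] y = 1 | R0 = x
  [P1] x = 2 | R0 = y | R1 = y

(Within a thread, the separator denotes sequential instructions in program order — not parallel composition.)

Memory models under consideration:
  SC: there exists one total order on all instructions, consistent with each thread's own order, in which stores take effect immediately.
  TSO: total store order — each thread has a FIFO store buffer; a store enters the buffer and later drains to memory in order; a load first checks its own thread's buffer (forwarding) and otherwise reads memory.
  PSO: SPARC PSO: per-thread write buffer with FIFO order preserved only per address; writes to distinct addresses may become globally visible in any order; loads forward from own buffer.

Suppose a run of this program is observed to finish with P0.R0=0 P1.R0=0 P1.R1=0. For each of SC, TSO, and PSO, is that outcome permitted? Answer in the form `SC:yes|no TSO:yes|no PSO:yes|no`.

outcome vector order: (P0.R0,P1.R0,P1.R1)
SC (4): <0 1 1> <2 0 0> <2 0 1> <2 1 1>
TSO (6): <0 0 0> <0 0 1> <0 1 1> <2 0 0> <2 0 1> <2 1 1>
PSO (6): <0 0 0> <0 0 1> <0 1 1> <2 0 0> <2 0 1> <2 1 1>
target <0 0 0> ∈ {TSO,PSO}

SC:no TSO:yes PSO:yes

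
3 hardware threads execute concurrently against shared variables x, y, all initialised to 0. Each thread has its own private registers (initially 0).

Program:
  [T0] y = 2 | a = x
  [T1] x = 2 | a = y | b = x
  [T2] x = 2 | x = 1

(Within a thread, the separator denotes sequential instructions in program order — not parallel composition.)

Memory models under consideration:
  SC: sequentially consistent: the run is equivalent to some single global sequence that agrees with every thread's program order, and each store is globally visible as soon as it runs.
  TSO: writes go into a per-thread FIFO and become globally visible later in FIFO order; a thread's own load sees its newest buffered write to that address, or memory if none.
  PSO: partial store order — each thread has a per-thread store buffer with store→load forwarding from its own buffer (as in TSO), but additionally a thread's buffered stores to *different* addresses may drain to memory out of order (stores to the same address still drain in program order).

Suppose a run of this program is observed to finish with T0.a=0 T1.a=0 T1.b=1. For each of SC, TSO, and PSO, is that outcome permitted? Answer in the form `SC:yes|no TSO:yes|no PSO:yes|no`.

SC:no TSO:yes PSO:yes

outcome vector order: (T0.a,T1.a,T1.b)
under SC → 021, 022, 101, 102, 121, 122, 201, 202, 221, 222
under TSO → 001, 002, 021, 022, 101, 102, 121, 122, 201, 202, 221, 222
under PSO → 001, 002, 021, 022, 101, 102, 121, 122, 201, 202, 221, 222
target 001 ∈ {TSO,PSO}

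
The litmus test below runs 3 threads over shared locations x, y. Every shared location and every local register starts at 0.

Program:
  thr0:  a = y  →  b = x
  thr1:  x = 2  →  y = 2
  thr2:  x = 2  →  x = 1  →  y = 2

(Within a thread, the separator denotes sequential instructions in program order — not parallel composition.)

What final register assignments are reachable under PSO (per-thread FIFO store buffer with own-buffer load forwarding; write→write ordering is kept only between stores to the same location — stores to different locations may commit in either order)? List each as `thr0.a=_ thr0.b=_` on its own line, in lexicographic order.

thr0.a=0 thr0.b=0
thr0.a=0 thr0.b=1
thr0.a=0 thr0.b=2
thr0.a=2 thr0.b=0
thr0.a=2 thr0.b=1
thr0.a=2 thr0.b=2

outcome vector order: (thr0.a,thr0.b)
|PSO outcomes| = 6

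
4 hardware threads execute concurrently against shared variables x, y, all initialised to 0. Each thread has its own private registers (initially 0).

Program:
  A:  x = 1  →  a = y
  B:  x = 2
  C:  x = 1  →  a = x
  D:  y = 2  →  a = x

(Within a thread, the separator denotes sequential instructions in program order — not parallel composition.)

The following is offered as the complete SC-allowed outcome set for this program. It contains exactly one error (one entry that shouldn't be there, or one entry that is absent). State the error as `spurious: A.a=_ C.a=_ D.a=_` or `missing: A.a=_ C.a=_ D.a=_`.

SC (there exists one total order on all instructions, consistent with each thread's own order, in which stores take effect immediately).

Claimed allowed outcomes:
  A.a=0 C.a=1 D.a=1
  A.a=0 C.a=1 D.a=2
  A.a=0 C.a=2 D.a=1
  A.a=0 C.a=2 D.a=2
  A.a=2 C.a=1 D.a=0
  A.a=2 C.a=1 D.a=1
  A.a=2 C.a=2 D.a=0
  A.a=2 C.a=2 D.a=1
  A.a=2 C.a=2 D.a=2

outcome vector order: (A.a,C.a,D.a)
[SC] allowed = {0/1/1, 0/1/2, 0/2/1, 0/2/2, 2/1/0, 2/1/1, 2/1/2, 2/2/0, 2/2/1, 2/2/2}
SC∖claimed = {2/1/2}

missing: A.a=2 C.a=1 D.a=2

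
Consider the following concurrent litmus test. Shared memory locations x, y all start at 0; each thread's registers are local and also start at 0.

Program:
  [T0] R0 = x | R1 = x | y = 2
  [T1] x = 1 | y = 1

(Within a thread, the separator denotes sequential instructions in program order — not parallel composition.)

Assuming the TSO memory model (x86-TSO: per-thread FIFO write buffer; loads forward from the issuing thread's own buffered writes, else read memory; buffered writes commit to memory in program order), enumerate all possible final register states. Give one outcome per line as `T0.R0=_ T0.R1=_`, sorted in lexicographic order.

T0.R0=0 T0.R1=0
T0.R0=0 T0.R1=1
T0.R0=1 T0.R1=1

outcome vector order: (T0.R0,T0.R1)
|TSO outcomes| = 3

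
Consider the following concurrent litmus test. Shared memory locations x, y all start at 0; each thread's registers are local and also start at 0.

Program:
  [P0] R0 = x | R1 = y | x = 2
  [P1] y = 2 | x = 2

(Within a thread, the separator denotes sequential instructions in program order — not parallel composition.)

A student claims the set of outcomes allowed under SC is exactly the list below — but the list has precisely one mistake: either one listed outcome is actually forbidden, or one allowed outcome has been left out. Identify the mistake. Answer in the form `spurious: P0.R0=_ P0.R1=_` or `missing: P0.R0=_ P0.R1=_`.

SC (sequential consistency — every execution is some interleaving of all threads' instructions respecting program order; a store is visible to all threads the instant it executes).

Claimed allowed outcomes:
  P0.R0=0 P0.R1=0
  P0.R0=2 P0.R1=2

outcome vector order: (P0.R0,P0.R1)
[SC] allowed = {0/0 0/2 2/2}
SC∖claimed = {0/2}

missing: P0.R0=0 P0.R1=2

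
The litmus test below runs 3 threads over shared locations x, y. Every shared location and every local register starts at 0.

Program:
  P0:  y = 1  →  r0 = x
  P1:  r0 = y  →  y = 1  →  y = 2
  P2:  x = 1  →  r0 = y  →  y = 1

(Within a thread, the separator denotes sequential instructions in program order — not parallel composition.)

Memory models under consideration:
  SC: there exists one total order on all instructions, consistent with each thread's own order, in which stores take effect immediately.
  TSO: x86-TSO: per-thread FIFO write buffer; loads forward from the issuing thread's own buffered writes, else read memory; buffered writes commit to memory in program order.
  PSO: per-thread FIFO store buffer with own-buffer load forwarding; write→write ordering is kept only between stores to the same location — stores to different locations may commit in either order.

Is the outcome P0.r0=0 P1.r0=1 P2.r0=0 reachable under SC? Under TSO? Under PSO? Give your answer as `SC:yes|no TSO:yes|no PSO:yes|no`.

SC:no TSO:yes PSO:yes

outcome vector order: (P0.r0,P1.r0,P2.r0)
under SC → 0/0/1, 0/0/2, 0/1/1, 0/1/2, 1/0/0, 1/0/1, 1/0/2, 1/1/0, 1/1/1, 1/1/2
under TSO → 0/0/0, 0/0/1, 0/0/2, 0/1/0, 0/1/1, 0/1/2, 1/0/0, 1/0/1, 1/0/2, 1/1/0, 1/1/1, 1/1/2
under PSO → 0/0/0, 0/0/1, 0/0/2, 0/1/0, 0/1/1, 0/1/2, 1/0/0, 1/0/1, 1/0/2, 1/1/0, 1/1/1, 1/1/2
target 0/1/0 ∈ {TSO,PSO}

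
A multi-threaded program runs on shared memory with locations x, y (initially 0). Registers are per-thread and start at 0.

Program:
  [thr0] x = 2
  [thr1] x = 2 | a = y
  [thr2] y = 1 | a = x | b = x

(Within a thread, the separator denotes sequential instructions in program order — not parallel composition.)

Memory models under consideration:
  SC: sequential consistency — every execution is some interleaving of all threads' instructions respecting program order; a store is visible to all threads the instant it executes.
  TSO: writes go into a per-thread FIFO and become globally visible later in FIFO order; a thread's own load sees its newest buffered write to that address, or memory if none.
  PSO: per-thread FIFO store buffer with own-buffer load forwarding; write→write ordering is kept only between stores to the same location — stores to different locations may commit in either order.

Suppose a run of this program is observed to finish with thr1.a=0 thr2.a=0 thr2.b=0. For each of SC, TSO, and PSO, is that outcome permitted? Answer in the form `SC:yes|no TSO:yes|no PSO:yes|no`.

SC:no TSO:yes PSO:yes

outcome vector order: (thr1.a,thr2.a,thr2.b)
under SC → 0/2/2, 1/0/0, 1/0/2, 1/2/2
under TSO → 0/0/0, 0/0/2, 0/2/2, 1/0/0, 1/0/2, 1/2/2
under PSO → 0/0/0, 0/0/2, 0/2/2, 1/0/0, 1/0/2, 1/2/2
target 0/0/0 ∈ {TSO,PSO}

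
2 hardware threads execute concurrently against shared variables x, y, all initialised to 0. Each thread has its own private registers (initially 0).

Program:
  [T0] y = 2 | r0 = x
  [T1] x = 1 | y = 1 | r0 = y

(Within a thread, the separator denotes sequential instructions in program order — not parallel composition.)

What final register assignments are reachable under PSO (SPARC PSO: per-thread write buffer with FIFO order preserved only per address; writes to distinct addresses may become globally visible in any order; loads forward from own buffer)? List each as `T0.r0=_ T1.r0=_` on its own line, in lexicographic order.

T0.r0=0 T1.r0=1
T0.r0=0 T1.r0=2
T0.r0=1 T1.r0=1
T0.r0=1 T1.r0=2

outcome vector order: (T0.r0,T1.r0)
|PSO outcomes| = 4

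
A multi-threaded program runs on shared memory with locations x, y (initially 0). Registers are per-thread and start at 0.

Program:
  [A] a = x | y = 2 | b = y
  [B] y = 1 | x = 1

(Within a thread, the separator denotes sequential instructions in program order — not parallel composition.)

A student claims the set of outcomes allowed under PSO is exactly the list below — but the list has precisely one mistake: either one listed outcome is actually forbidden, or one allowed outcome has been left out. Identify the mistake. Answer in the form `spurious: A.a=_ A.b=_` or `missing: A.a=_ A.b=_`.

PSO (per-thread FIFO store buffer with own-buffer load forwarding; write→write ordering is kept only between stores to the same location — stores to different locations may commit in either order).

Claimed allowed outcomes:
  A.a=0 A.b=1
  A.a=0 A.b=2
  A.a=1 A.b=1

missing: A.a=1 A.b=2

outcome vector order: (A.a,A.b)
PSO: 4 outcomes — {(0,1), (0,2), (1,1), (1,2)}
PSO∖claimed = {(1,2)}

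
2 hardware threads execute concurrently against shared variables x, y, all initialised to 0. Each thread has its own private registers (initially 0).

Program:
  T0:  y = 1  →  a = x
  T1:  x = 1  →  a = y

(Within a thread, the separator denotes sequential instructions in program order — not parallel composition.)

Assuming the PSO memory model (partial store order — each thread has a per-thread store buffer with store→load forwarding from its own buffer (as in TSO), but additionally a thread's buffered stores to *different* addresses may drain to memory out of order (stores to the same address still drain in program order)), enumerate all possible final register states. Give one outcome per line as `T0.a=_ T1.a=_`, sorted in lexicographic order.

outcome vector order: (T0.a,T1.a)
|PSO outcomes| = 4

T0.a=0 T1.a=0
T0.a=0 T1.a=1
T0.a=1 T1.a=0
T0.a=1 T1.a=1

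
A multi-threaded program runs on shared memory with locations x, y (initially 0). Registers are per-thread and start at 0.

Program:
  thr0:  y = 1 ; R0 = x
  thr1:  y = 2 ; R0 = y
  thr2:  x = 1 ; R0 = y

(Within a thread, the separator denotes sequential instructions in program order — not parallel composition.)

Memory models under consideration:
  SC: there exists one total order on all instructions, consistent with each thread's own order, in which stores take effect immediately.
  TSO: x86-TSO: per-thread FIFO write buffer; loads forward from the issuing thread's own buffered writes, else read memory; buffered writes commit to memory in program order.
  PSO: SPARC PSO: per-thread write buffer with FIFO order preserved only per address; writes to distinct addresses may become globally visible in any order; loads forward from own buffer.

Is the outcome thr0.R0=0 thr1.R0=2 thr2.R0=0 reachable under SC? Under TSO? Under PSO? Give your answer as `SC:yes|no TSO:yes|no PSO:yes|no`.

outcome vector order: (thr0.R0,thr1.R0,thr2.R0)
SC: 9 outcomes — {011; 021; 022; 110; 111; 112; 120; 121; 122}
TSO: 12 outcomes — {010; 011; 012; 020; 021; 022; 110; 111; 112; 120; 121; 122}
PSO: 12 outcomes — {010; 011; 012; 020; 021; 022; 110; 111; 112; 120; 121; 122}
target 020 ∈ {TSO,PSO}

SC:no TSO:yes PSO:yes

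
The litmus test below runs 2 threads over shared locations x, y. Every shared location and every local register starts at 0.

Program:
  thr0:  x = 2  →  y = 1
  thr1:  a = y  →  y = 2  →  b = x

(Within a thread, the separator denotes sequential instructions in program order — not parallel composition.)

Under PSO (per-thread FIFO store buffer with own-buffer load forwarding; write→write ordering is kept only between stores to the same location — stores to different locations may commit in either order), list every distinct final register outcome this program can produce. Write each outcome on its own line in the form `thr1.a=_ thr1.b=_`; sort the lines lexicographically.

outcome vector order: (thr1.a,thr1.b)
|PSO outcomes| = 4

thr1.a=0 thr1.b=0
thr1.a=0 thr1.b=2
thr1.a=1 thr1.b=0
thr1.a=1 thr1.b=2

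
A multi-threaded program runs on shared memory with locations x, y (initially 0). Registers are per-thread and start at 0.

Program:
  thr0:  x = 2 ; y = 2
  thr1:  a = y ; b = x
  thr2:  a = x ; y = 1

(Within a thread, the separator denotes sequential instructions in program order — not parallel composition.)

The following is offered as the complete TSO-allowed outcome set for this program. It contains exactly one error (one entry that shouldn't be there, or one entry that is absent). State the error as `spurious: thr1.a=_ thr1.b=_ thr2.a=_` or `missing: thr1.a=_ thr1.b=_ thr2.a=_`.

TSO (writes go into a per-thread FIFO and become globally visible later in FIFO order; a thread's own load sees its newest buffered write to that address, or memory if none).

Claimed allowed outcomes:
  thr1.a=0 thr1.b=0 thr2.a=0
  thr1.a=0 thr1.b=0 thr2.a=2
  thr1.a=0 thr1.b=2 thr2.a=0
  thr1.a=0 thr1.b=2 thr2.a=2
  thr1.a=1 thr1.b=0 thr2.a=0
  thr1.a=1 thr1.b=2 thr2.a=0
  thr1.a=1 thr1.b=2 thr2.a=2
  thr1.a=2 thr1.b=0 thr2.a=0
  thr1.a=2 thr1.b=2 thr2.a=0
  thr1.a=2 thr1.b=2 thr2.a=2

outcome vector order: (thr1.a,thr1.b,thr2.a)
TSO: 9 outcomes — {0/0/0 0/0/2 0/2/0 0/2/2 1/0/0 1/2/0 1/2/2 2/2/0 2/2/2}
claimed∖TSO = {2/0/0}

spurious: thr1.a=2 thr1.b=0 thr2.a=0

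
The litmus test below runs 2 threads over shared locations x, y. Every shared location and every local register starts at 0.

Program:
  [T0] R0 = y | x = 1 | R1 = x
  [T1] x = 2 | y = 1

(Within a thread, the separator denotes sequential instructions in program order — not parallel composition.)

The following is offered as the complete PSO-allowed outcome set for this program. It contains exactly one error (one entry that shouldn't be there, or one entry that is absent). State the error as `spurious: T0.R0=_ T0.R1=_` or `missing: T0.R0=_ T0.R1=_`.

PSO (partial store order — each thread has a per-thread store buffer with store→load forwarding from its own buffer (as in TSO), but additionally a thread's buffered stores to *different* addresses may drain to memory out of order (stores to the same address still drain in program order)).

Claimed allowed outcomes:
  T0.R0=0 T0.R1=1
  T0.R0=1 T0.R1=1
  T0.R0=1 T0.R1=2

missing: T0.R0=0 T0.R1=2

outcome vector order: (T0.R0,T0.R1)
[PSO] allowed = {01, 02, 11, 12}
PSO∖claimed = {02}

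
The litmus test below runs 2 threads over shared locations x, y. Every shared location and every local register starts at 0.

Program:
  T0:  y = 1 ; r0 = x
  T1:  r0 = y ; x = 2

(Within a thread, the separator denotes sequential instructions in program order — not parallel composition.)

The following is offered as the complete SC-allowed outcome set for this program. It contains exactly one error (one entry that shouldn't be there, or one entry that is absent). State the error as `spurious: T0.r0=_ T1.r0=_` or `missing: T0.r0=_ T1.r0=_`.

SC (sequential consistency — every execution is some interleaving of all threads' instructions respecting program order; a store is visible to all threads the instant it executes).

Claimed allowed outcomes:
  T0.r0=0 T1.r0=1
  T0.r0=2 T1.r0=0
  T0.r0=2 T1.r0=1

outcome vector order: (T0.r0,T1.r0)
SC: 4 outcomes — {(0,0) (0,1) (2,0) (2,1)}
SC∖claimed = {(0,0)}

missing: T0.r0=0 T1.r0=0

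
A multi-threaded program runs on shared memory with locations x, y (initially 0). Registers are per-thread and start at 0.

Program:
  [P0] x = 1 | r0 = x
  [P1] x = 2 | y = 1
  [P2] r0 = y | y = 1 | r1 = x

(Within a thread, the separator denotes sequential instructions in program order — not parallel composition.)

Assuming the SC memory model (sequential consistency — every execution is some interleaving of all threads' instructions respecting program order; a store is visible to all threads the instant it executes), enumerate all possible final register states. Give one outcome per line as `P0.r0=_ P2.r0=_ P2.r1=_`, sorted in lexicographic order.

P0.r0=1 P2.r0=0 P2.r1=0
P0.r0=1 P2.r0=0 P2.r1=1
P0.r0=1 P2.r0=0 P2.r1=2
P0.r0=1 P2.r0=1 P2.r1=1
P0.r0=1 P2.r0=1 P2.r1=2
P0.r0=2 P2.r0=0 P2.r1=0
P0.r0=2 P2.r0=0 P2.r1=1
P0.r0=2 P2.r0=0 P2.r1=2
P0.r0=2 P2.r0=1 P2.r1=2

outcome vector order: (P0.r0,P2.r0,P2.r1)
|SC outcomes| = 9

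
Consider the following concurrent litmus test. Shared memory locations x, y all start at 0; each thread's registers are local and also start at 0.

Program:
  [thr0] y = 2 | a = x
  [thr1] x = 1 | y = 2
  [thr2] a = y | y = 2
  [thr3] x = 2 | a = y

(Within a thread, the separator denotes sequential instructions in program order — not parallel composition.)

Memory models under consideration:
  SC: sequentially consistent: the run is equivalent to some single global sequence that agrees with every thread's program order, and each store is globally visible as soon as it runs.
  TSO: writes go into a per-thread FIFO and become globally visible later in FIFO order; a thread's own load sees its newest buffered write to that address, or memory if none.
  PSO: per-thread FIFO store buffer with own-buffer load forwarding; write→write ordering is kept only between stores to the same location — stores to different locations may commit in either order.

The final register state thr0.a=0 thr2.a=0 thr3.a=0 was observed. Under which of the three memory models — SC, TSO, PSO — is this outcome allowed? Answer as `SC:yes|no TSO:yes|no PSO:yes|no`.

SC:no TSO:yes PSO:yes

outcome vector order: (thr0.a,thr2.a,thr3.a)
[SC] allowed = {002; 022; 100; 102; 120; 122; 200; 202; 220; 222}
[TSO] allowed = {000; 002; 020; 022; 100; 102; 120; 122; 200; 202; 220; 222}
[PSO] allowed = {000; 002; 020; 022; 100; 102; 120; 122; 200; 202; 220; 222}
target 000 ∈ {TSO,PSO}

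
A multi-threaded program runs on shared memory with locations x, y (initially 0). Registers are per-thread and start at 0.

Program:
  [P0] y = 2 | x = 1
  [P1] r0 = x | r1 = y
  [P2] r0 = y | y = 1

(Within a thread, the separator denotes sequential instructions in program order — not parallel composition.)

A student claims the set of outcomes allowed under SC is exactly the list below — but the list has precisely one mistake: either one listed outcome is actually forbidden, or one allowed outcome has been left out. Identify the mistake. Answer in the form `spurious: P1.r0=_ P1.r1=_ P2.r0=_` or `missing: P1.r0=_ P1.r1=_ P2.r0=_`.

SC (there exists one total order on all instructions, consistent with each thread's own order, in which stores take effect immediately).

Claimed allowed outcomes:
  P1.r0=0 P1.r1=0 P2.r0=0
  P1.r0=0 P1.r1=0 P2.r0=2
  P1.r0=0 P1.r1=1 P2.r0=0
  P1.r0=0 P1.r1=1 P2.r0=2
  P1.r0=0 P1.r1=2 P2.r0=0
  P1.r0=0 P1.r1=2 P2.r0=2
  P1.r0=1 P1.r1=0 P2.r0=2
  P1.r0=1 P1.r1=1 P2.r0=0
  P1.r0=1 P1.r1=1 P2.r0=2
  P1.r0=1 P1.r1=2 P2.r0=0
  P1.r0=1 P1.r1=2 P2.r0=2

outcome vector order: (P1.r0,P1.r1,P2.r0)
SC: 10 outcomes — {0/0/0; 0/0/2; 0/1/0; 0/1/2; 0/2/0; 0/2/2; 1/1/0; 1/1/2; 1/2/0; 1/2/2}
claimed∖SC = {1/0/2}

spurious: P1.r0=1 P1.r1=0 P2.r0=2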